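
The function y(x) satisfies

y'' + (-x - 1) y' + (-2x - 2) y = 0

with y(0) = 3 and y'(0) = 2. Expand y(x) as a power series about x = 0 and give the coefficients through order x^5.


Ansatz: y(x) = sum_{n>=0} a_n x^n, so y'(x) = sum_{n>=1} n a_n x^(n-1) and y''(x) = sum_{n>=2} n(n-1) a_n x^(n-2).
Substitute into P(x) y'' + Q(x) y' + R(x) y = 0 with P(x) = 1, Q(x) = -x - 1, R(x) = -2x - 2, and match powers of x.
Initial conditions: a_0 = 3, a_1 = 2.
Setting the coefficient of each power of x to zero and solving order by order (substituting the coefficients already found):
  x^0: 2 a_2 - a_1 - 2 a_0 = 0  ->  2 a_2 = a_1 + 2 a_0 = 8  ->  a_2 = 4
  x^1: 6 a_3 - 2 a_2 - 3 a_1 - 2 a_0 = 0  ->  6 a_3 = 2 a_2 + 3 a_1 + 2 a_0 = 20  ->  a_3 = 10/3
  x^2: 12 a_4 - 3 a_3 - 4 a_2 - 2 a_1 = 0  ->  12 a_4 = 3 a_3 + 4 a_2 + 2 a_1 = 30  ->  a_4 = 5/2
  x^3: 20 a_5 - 4 a_4 - 5 a_3 - 2 a_2 = 0  ->  20 a_5 = 4 a_4 + 5 a_3 + 2 a_2 = 104/3  ->  a_5 = 26/15
Truncated series: y(x) = 3 + 2 x + 4 x^2 + (10/3) x^3 + (5/2) x^4 + (26/15) x^5 + O(x^6).

a_0 = 3; a_1 = 2; a_2 = 4; a_3 = 10/3; a_4 = 5/2; a_5 = 26/15


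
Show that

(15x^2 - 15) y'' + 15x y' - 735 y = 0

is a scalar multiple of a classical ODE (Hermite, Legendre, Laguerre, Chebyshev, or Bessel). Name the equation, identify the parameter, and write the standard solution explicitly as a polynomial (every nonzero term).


All three coefficients share the factor -15; dividing through by -15 gives  (1 - x^2) y'' - x y' + 49 y = 0.
This matches the Chebyshev equation (1 - x^2) y'' - x y' + n^2 y = 0 (note the -x y' term, not -2x y') with n^2 = 49, so n = 7; the polynomial solution is T_7(x).
With y = sum_k a_k x^k, matching x^k gives (k+2)(k+1) a_{k+2} = (k^2 - n^2) a_k = (k - 7)(k + 7) a_k. The right side vanishes at k = 7, so the series with the parity of 7 terminates at degree 7.
Standard normalization: leading coefficient of T_n is 2^(n-1), so a_7 = 2^6 = 64. Work downward with a_k = (k+1)(k+2) a_{k+2} / ((k - 7)(k + 7)):
  a_5 = (6)(7)(64) / ((5 - 7)(5 + 7)) = 2688/(-24) = -112
  a_3 = (4)(5)(-112) / ((3 - 7)(3 + 7)) = -2240/(-40) = 56
  a_1 = (2)(3)(56) / ((1 - 7)(1 + 7)) = 336/(-48) = -7
Hence T_7(x) = 64 x^7 - 112 x^5 + 56 x^3 - 7 x.

T_7(x); series = 64 x^7 - 112 x^5 + 56 x^3 - 7 x


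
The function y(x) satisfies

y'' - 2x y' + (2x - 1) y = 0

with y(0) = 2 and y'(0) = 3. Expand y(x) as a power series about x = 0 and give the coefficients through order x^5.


Ansatz: y(x) = sum_{n>=0} a_n x^n, so y'(x) = sum_{n>=1} n a_n x^(n-1) and y''(x) = sum_{n>=2} n(n-1) a_n x^(n-2).
Substitute into P(x) y'' + Q(x) y' + R(x) y = 0 with P(x) = 1, Q(x) = -2x, R(x) = 2x - 1, and match powers of x.
Initial conditions: a_0 = 2, a_1 = 3.
Setting the coefficient of each power of x to zero and solving order by order (substituting the coefficients already found):
  x^0: 2 a_2 - a_0 = 0  ->  2 a_2 = a_0 = 2  ->  a_2 = 1
  x^1: 6 a_3 - 3 a_1 + 2 a_0 = 0  ->  6 a_3 = 3 a_1 - 2 a_0 = 5  ->  a_3 = 5/6
  x^2: 12 a_4 - 5 a_2 + 2 a_1 = 0  ->  12 a_4 = 5 a_2 - 2 a_1 = -1  ->  a_4 = -1/12
  x^3: 20 a_5 - 7 a_3 + 2 a_2 = 0  ->  20 a_5 = 7 a_3 - 2 a_2 = 23/6  ->  a_5 = 23/120
Truncated series: y(x) = 2 + 3 x + x^2 + (5/6) x^3 - (1/12) x^4 + (23/120) x^5 + O(x^6).

a_0 = 2; a_1 = 3; a_2 = 1; a_3 = 5/6; a_4 = -1/12; a_5 = 23/120


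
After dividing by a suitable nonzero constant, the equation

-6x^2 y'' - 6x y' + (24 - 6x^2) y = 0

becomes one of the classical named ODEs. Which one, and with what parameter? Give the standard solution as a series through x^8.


All three coefficients share the factor -6; dividing through by -6 gives  x^2 y'' + x y' + (x^2 - 4) y = 0.
This matches the Bessel equation x^2 y'' + x y' + (x^2 - nu^2) y = 0 with nu^2 = 4, so nu = 2; the solution bounded at x = 0 is J_2(x).
Frobenius at x = 0: indicial roots ±nu; for r = nu the recurrence k(k + 2nu) c_k = -c_{k-2} gives the standard series J_nu(x) = sum_{k>=0} (-1)^k / (k! (k+nu)!) (x/2)^(2k+nu). Evaluate the first 4 terms:
  k = 0: (-1)^0 / (0! * 2! * 2^2) x^2 = 1/(1*2*4) x^2 = (1/8) x^2
  k = 1: (-1)^1 / (1! * 3! * 2^4) x^4 = -1/(1*6*16) x^4 = (-1/96) x^4
  k = 2: (-1)^2 / (2! * 4! * 2^6) x^6 = 1/(2*24*64) x^6 = (1/3072) x^6
  k = 3: (-1)^3 / (3! * 5! * 2^8) x^8 = -1/(6*120*256) x^8 = (-1/184320) x^8
Hence J_2(x) = -x^8/184320 + x^6/3072 - x^4/96 + x^2/8 + ....

J_2(x); series = -x^8/184320 + x^6/3072 - x^4/96 + x^2/8


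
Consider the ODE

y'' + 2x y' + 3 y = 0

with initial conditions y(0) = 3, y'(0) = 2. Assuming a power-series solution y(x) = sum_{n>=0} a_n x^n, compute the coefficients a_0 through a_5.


Ansatz: y(x) = sum_{n>=0} a_n x^n, so y'(x) = sum_{n>=1} n a_n x^(n-1) and y''(x) = sum_{n>=2} n(n-1) a_n x^(n-2).
Substitute into P(x) y'' + Q(x) y' + R(x) y = 0 with P(x) = 1, Q(x) = 2x, R(x) = 3, and match powers of x.
Initial conditions: a_0 = 3, a_1 = 2.
Setting the coefficient of each power of x to zero and solving order by order (substituting the coefficients already found):
  x^0: 2 a_2 + 3 a_0 = 0  ->  2 a_2 = -3 a_0 = -9  ->  a_2 = -9/2
  x^1: 6 a_3 + 5 a_1 = 0  ->  6 a_3 = -5 a_1 = -10  ->  a_3 = -5/3
  x^2: 12 a_4 + 7 a_2 = 0  ->  12 a_4 = -7 a_2 = 63/2  ->  a_4 = 21/8
  x^3: 20 a_5 + 9 a_3 = 0  ->  20 a_5 = -9 a_3 = 15  ->  a_5 = 3/4
Truncated series: y(x) = 3 + 2 x - (9/2) x^2 - (5/3) x^3 + (21/8) x^4 + (3/4) x^5 + O(x^6).

a_0 = 3; a_1 = 2; a_2 = -9/2; a_3 = -5/3; a_4 = 21/8; a_5 = 3/4


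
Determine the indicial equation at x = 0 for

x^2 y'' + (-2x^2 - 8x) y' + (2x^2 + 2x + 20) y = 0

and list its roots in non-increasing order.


Divide by x^2 to reach normal form y'' + P_1(x) y' + P_2(x) y = 0 with P_1(x) = -2 - 8/x and P_2(x) = 2 + 2/x + 20/x^2.
x = 0 is a singular point because the y'-coefficient -2 - 8/x has a pole at x = 0 and the y-coefficient 2 + 2/x + 20/x^2 has a pole at x = 0.
It is a regular singular point because x P_1(x) = p(x) = -2x - 8 and x^2 P_2(x) = q(x) = 2x^2 + 2x + 20 are polynomials, hence analytic at x = 0.
p(0) = -8,  q(0) = 20.
Indicial equation: r(r-1) + p(0) r + q(0) = 0, i.e. r^2 + (p(0) - 1) r + q(0) = 0, i.e. r^2 - 9 r + 20 = 0.
Discriminant: (-9)^2 - 4(20) = 1, so r = (9 ± 1)/2.
Solving: r_1 = 5, r_2 = 4.

indicial: r^2 - 9 r + 20 = 0; roots r_1 = 5, r_2 = 4


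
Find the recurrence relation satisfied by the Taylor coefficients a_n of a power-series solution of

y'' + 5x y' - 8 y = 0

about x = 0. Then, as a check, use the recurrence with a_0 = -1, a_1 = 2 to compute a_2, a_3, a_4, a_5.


Substitute y = sum_n a_n x^n.
y''(x) has coefficient (n+2)(n+1) a_{n+2} at x^n;
5 x y'(x) has coefficient 5 n a_n at x^n (shift);
-8 y(x) has coefficient -8 a_n at x^n.
Matching x^n: (n+2)(n+1) a_{n+2} + (5n - 8) a_n = 0.
Thus a_{n+2} = (-5n + 8) / ((n+1)(n+2)) * a_n.

Check with a_0 = -1, a_1 = 2 (apply the recurrence for n = 0, 1, 2, 3): a_0 = -1, a_1 = 2, a_2 = -4, a_3 = 1, a_4 = 2/3, a_5 = -7/20.

a_(n+2) = (-5n + 8) / ((n+1)(n+2)) * a_n; check: a_0 = -1, a_1 = 2, a_2 = -4, a_3 = 1, a_4 = 2/3, a_5 = -7/20


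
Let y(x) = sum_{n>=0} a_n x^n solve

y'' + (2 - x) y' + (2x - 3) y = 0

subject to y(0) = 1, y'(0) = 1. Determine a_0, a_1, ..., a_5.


Ansatz: y(x) = sum_{n>=0} a_n x^n, so y'(x) = sum_{n>=1} n a_n x^(n-1) and y''(x) = sum_{n>=2} n(n-1) a_n x^(n-2).
Substitute into P(x) y'' + Q(x) y' + R(x) y = 0 with P(x) = 1, Q(x) = 2 - x, R(x) = 2x - 3, and match powers of x.
Initial conditions: a_0 = 1, a_1 = 1.
Setting the coefficient of each power of x to zero and solving order by order (substituting the coefficients already found):
  x^0: 2 a_2 + 2 a_1 - 3 a_0 = 0  ->  2 a_2 = -2 a_1 + 3 a_0 = 1  ->  a_2 = 1/2
  x^1: 6 a_3 + 4 a_2 - 4 a_1 + 2 a_0 = 0  ->  6 a_3 = -4 a_2 + 4 a_1 - 2 a_0 = 0  ->  a_3 = 0
  x^2: 12 a_4 + 6 a_3 - 5 a_2 + 2 a_1 = 0  ->  12 a_4 = -6 a_3 + 5 a_2 - 2 a_1 = 1/2  ->  a_4 = 1/24
  x^3: 20 a_5 + 8 a_4 - 6 a_3 + 2 a_2 = 0  ->  20 a_5 = -8 a_4 + 6 a_3 - 2 a_2 = -4/3  ->  a_5 = -1/15
Truncated series: y(x) = 1 + x + (1/2) x^2 + (1/24) x^4 - (1/15) x^5 + O(x^6).

a_0 = 1; a_1 = 1; a_2 = 1/2; a_3 = 0; a_4 = 1/24; a_5 = -1/15


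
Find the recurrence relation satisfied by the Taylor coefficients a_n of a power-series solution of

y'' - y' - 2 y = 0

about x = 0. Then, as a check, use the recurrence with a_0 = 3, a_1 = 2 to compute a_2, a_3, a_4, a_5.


Substitute y = sum_n a_n x^n.
y''(x) has coefficient (n+2)(n+1) a_{n+2} at x^n;
-y'(x) has coefficient -(n+1) a_{n+1} at x^n;
-2 y(x) has coefficient -2 a_n at x^n.
Matching x^n: (n+2)(n+1) a_{n+2} - (n+1) a_{n+1} - 2 a_n = 0.
Thus a_{n+2} = [(n+1) a_{n+1} + 2 a_n] / ((n+1)(n+2)).

Check with a_0 = 3, a_1 = 2 (apply the recurrence for n = 0, 1, 2, 3): a_0 = 3, a_1 = 2, a_2 = 4, a_3 = 2, a_4 = 7/6, a_5 = 13/30.

a_(n+2) = [(n+1) a_(n+1) + 2 a_n] / ((n+1)(n+2)); check: a_0 = 3, a_1 = 2, a_2 = 4, a_3 = 2, a_4 = 7/6, a_5 = 13/30


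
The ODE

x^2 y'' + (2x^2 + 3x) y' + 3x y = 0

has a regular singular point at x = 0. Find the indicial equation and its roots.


Divide by x^2 to reach normal form y'' + P_1(x) y' + P_2(x) y = 0 with P_1(x) = 2 + 3/x and P_2(x) = 3/x.
x = 0 is a singular point because the y'-coefficient 2 + 3/x has a pole at x = 0 and the y-coefficient 3/x has a pole at x = 0.
It is a regular singular point because x P_1(x) = p(x) = 2x + 3 and x^2 P_2(x) = q(x) = 3x are polynomials, hence analytic at x = 0.
p(0) = 3,  q(0) = 0.
Indicial equation: r(r-1) + p(0) r + q(0) = 0, i.e. r^2 + (p(0) - 1) r + q(0) = 0, i.e. r^2 + 2 r = 0.
Discriminant: (2)^2 - 4(0) = 4, so r = (-2 ± 2)/2.
Solving: r_1 = 0, r_2 = -2.

indicial: r^2 + 2 r = 0; roots r_1 = 0, r_2 = -2


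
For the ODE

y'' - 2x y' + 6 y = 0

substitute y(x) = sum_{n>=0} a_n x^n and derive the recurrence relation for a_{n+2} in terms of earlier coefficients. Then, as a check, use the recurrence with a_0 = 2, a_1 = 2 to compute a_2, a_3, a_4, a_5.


Substitute y = sum_n a_n x^n.
y''(x) has coefficient (n+2)(n+1) a_{n+2} at x^n;
-2 x y'(x) has coefficient -2 n a_n at x^n (shift);
6 y(x) has coefficient 6 a_n at x^n.
Matching x^n: (n+2)(n+1) a_{n+2} + (-2n + 6) a_n = 0.
Thus a_{n+2} = (2n - 6) / ((n+1)(n+2)) * a_n.

Check with a_0 = 2, a_1 = 2 (apply the recurrence for n = 0, 1, 2, 3): a_0 = 2, a_1 = 2, a_2 = -6, a_3 = -4/3, a_4 = 1, a_5 = 0.

a_(n+2) = (2n - 6) / ((n+1)(n+2)) * a_n; check: a_0 = 2, a_1 = 2, a_2 = -6, a_3 = -4/3, a_4 = 1, a_5 = 0


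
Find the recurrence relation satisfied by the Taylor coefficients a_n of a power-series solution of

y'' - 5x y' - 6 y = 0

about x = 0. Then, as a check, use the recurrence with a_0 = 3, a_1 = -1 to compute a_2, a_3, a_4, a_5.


Substitute y = sum_n a_n x^n.
y''(x) has coefficient (n+2)(n+1) a_{n+2} at x^n;
-5 x y'(x) has coefficient -5 n a_n at x^n (shift);
-6 y(x) has coefficient -6 a_n at x^n.
Matching x^n: (n+2)(n+1) a_{n+2} + (-5n - 6) a_n = 0.
Thus a_{n+2} = (5n + 6) / ((n+1)(n+2)) * a_n.

Check with a_0 = 3, a_1 = -1 (apply the recurrence for n = 0, 1, 2, 3): a_0 = 3, a_1 = -1, a_2 = 9, a_3 = -11/6, a_4 = 12, a_5 = -77/40.

a_(n+2) = (5n + 6) / ((n+1)(n+2)) * a_n; check: a_0 = 3, a_1 = -1, a_2 = 9, a_3 = -11/6, a_4 = 12, a_5 = -77/40


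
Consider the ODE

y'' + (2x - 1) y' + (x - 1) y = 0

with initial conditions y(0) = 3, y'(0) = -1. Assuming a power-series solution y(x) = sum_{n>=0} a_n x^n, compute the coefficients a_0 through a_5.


Ansatz: y(x) = sum_{n>=0} a_n x^n, so y'(x) = sum_{n>=1} n a_n x^(n-1) and y''(x) = sum_{n>=2} n(n-1) a_n x^(n-2).
Substitute into P(x) y'' + Q(x) y' + R(x) y = 0 with P(x) = 1, Q(x) = 2x - 1, R(x) = x - 1, and match powers of x.
Initial conditions: a_0 = 3, a_1 = -1.
Setting the coefficient of each power of x to zero and solving order by order (substituting the coefficients already found):
  x^0: 2 a_2 - a_1 - a_0 = 0  ->  2 a_2 = a_1 + a_0 = 2  ->  a_2 = 1
  x^1: 6 a_3 - 2 a_2 + a_1 + a_0 = 0  ->  6 a_3 = 2 a_2 - a_1 - a_0 = 0  ->  a_3 = 0
  x^2: 12 a_4 - 3 a_3 + 3 a_2 + a_1 = 0  ->  12 a_4 = 3 a_3 - 3 a_2 - a_1 = -2  ->  a_4 = -1/6
  x^3: 20 a_5 - 4 a_4 + 5 a_3 + a_2 = 0  ->  20 a_5 = 4 a_4 - 5 a_3 - a_2 = -5/3  ->  a_5 = -1/12
Truncated series: y(x) = 3 - x + x^2 - (1/6) x^4 - (1/12) x^5 + O(x^6).

a_0 = 3; a_1 = -1; a_2 = 1; a_3 = 0; a_4 = -1/6; a_5 = -1/12


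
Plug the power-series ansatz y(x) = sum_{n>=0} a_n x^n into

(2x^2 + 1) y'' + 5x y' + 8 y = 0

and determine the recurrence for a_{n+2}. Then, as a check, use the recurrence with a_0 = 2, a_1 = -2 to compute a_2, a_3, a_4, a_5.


Substitute y = sum_n a_n x^n.
(1 + 2 x^2) y'' contributes (n+2)(n+1) a_{n+2} + 2 n(n-1) a_n at x^n.
5 x y'(x) contributes 5 n a_n at x^n.
8 y(x) contributes 8 a_n at x^n.
Matching x^n: (n+2)(n+1) a_{n+2} + (2 n(n-1) + 5 n + 8) a_n = 0.
Thus a_{n+2} = (-2 n(n-1) - 5 n - 8) / ((n+1)(n+2)) * a_n.

Check with a_0 = 2, a_1 = -2 (apply the recurrence for n = 0, 1, 2, 3): a_0 = 2, a_1 = -2, a_2 = -8, a_3 = 13/3, a_4 = 44/3, a_5 = -91/12.

a_(n+2) = (-2 n(n-1) - 5 n - 8) / ((n+1)(n+2)) * a_n; check: a_0 = 2, a_1 = -2, a_2 = -8, a_3 = 13/3, a_4 = 44/3, a_5 = -91/12


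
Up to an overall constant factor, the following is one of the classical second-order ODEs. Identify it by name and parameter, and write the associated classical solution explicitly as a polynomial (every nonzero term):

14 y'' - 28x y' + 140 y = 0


All three coefficients share the factor 14; dividing through by 14 gives  y'' - 2x y' + 10 y = 0.
This matches the Hermite equation y'' - 2x y' + 2n y = 0 with 2n = 10, so n = 5; the polynomial solution is H_5(x).
With y = sum_k a_k x^k, matching x^k gives (k+2)(k+1) a_{k+2} = 2(k - n) a_k = 2(k - 5) a_k. The right side vanishes at k = 5, so the series with the parity of 5 terminates at degree 5.
Standard normalization: leading coefficient of H_n is 2^n, so a_5 = 2^5 = 32. Work downward with a_k = (k+1)(k+2) a_{k+2} / (2(k - n)):
  a_3 = (4)(5)(32) / (2(3 - 5)) = 640/(-4) = -160
  a_1 = (2)(3)(-160) / (2(1 - 5)) = -960/(-8) = 120
Hence H_5(x) = 32 x^5 - 160 x^3 + 120 x.

H_5(x); series = 32 x^5 - 160 x^3 + 120 x


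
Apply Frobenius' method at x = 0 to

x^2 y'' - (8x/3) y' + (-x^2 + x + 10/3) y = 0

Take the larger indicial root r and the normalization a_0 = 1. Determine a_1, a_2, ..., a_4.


Write in Frobenius form y'' + (p(x)/x) y' + (q(x)/x^2) y = 0:
  p(x) = -8/3,  q(x) = -x^2 + x + 10/3.
Indicial equation: r(r-1) + (-8/3) r + (10/3) = 0 -> roots r_1 = 2, r_2 = 5/3.
Take r = r_1 = 2. Let y(x) = x^r sum_{n>=0} a_n x^n with a_0 = 1.
Substitute y = x^r sum a_n x^n and match x^{r+n}. The recurrence is
  D(n) a_n + 1 a_{n-1} - 1 a_{n-2} = 0,  where D(n) = (r+n)(r+n-1) + (-8/3)(r+n) + (10/3).
  a_n = [-1 a_{n-1} + 1 a_{n-2}] / D(n).
Since the indicial polynomial factors as (r - r_1)(r - r_2), D(n) = (r_1 + n - r_1)(r_1 + n - r_2) = n(n + 1/3).
Evaluating step by step (a_0 = 1):
  n = 1: D(1) = 1(1 + 1/3) = 4/3; numerator = -1(1) = -1; a_1 = (-1)/(4/3) = -3/4
  n = 2: D(2) = 2(2 + 1/3) = 14/3; numerator = -1(-3/4) + 1(1) = 7/4; a_2 = (7/4)/(14/3) = 3/8
  n = 3: D(3) = 3(3 + 1/3) = 10; numerator = -1(3/8) + 1(-3/4) = -9/8; a_3 = (-9/8)/(10) = -9/80
  n = 4: D(4) = 4(4 + 1/3) = 52/3; numerator = -1(-9/80) + 1(3/8) = 39/80; a_4 = (39/80)/(52/3) = 9/320

r = 2; a_0 = 1; a_1 = -3/4; a_2 = 3/8; a_3 = -9/80; a_4 = 9/320


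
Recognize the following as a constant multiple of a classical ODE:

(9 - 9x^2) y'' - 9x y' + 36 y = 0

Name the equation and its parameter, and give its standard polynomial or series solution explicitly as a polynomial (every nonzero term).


All three coefficients share the factor 9; dividing through by 9 gives  (1 - x^2) y'' - x y' + 4 y = 0.
This matches the Chebyshev equation (1 - x^2) y'' - x y' + n^2 y = 0 (note the -x y' term, not -2x y') with n^2 = 4, so n = 2; the polynomial solution is T_2(x).
With y = sum_k a_k x^k, matching x^k gives (k+2)(k+1) a_{k+2} = (k^2 - n^2) a_k = (k - 2)(k + 2) a_k. The right side vanishes at k = 2, so the series with the parity of 2 terminates at degree 2.
Standard normalization: leading coefficient of T_n is 2^(n-1), so a_2 = 2^1 = 2. Work downward with a_k = (k+1)(k+2) a_{k+2} / ((k - 2)(k + 2)):
  a_0 = (1)(2)(2) / ((0 - 2)(0 + 2)) = 4/(-4) = -1
Hence T_2(x) = 2 x^2 - 1.

T_2(x); series = 2 x^2 - 1


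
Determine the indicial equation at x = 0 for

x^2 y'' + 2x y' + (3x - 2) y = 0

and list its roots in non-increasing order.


Divide by x^2 to reach normal form y'' + P_1(x) y' + P_2(x) y = 0 with P_1(x) = 2/x and P_2(x) = 3/x - 2/x^2.
x = 0 is a singular point because the y'-coefficient 2/x has a pole at x = 0 and the y-coefficient 3/x - 2/x^2 has a pole at x = 0.
It is a regular singular point because x P_1(x) = p(x) = 2 and x^2 P_2(x) = q(x) = 3x - 2 are polynomials, hence analytic at x = 0.
p(0) = 2,  q(0) = -2.
Indicial equation: r(r-1) + p(0) r + q(0) = 0, i.e. r^2 + (p(0) - 1) r + q(0) = 0, i.e. r^2 + 1 r - 2 = 0.
Discriminant: (1)^2 - 4(-2) = 9, so r = (-1 ± 3)/2.
Solving: r_1 = 1, r_2 = -2.

indicial: r^2 + 1 r - 2 = 0; roots r_1 = 1, r_2 = -2


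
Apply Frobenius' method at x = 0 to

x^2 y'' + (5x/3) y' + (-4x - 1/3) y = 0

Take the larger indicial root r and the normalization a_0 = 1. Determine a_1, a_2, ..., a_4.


Write in Frobenius form y'' + (p(x)/x) y' + (q(x)/x^2) y = 0:
  p(x) = 5/3,  q(x) = -4x - 1/3.
Indicial equation: r(r-1) + (5/3) r + (-1/3) = 0 -> roots r_1 = 1/3, r_2 = -1.
Take r = r_1 = 1/3. Let y(x) = x^r sum_{n>=0} a_n x^n with a_0 = 1.
Substitute y = x^r sum a_n x^n and match x^{r+n}. The recurrence is
  D(n) a_n - 4 a_{n-1} = 0,  where D(n) = (r+n)(r+n-1) + (5/3)(r+n) + (-1/3).
  a_n = 4 / D(n) * a_{n-1}.
Since the indicial polynomial factors as (r - r_1)(r - r_2), D(n) = (r_1 + n - r_1)(r_1 + n - r_2) = n(n + 4/3).
Evaluating step by step (a_0 = 1):
  n = 1: D(1) = 1(1 + 4/3) = 7/3; numerator = 4(1) = 4; a_1 = (4)/(7/3) = 12/7
  n = 2: D(2) = 2(2 + 4/3) = 20/3; numerator = 4(12/7) = 48/7; a_2 = (48/7)/(20/3) = 36/35
  n = 3: D(3) = 3(3 + 4/3) = 13; numerator = 4(36/35) = 144/35; a_3 = (144/35)/(13) = 144/455
  n = 4: D(4) = 4(4 + 4/3) = 64/3; numerator = 4(144/455) = 576/455; a_4 = (576/455)/(64/3) = 27/455

r = 1/3; a_0 = 1; a_1 = 12/7; a_2 = 36/35; a_3 = 144/455; a_4 = 27/455


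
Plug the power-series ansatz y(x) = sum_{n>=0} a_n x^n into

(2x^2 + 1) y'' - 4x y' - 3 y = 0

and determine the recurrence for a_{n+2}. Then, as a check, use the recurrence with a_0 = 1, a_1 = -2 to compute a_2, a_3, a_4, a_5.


Substitute y = sum_n a_n x^n.
(1 + 2 x^2) y'' contributes (n+2)(n+1) a_{n+2} + 2 n(n-1) a_n at x^n.
-4 x y'(x) contributes -4 n a_n at x^n.
-3 y(x) contributes -3 a_n at x^n.
Matching x^n: (n+2)(n+1) a_{n+2} + (2 n(n-1) - 4 n - 3) a_n = 0.
Thus a_{n+2} = (-2 n(n-1) + 4 n + 3) / ((n+1)(n+2)) * a_n.

Check with a_0 = 1, a_1 = -2 (apply the recurrence for n = 0, 1, 2, 3): a_0 = 1, a_1 = -2, a_2 = 3/2, a_3 = -7/3, a_4 = 7/8, a_5 = -7/20.

a_(n+2) = (-2 n(n-1) + 4 n + 3) / ((n+1)(n+2)) * a_n; check: a_0 = 1, a_1 = -2, a_2 = 3/2, a_3 = -7/3, a_4 = 7/8, a_5 = -7/20


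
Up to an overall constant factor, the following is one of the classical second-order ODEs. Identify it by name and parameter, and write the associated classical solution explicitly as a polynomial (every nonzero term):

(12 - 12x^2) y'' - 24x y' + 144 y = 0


All three coefficients share the factor 12; dividing through by 12 gives  (1 - x^2) y'' - 2x y' + 12 y = 0.
This matches the Legendre equation (1 - x^2) y'' - 2x y' + n(n+1) y = 0 (note the -2x y' term) with n(n+1) = 12, so n = 3; the polynomial solution is P_3(x).
With y = sum_k a_k x^k, matching x^k gives (k+2)(k+1) a_{k+2} = [k(k+1) - n(n+1)] a_k = (k - 3)(k + 4) a_k. The right side vanishes at k = 3, so the series with the parity of 3 terminates at degree 3.
Standard normalization (P_n(1) = 1): leading coefficient (2n)!/(2^n (n!)^2) = 720/(8*36) = 5/2, so a_3 = 5/2. Work downward with a_k = (k+1)(k+2) a_{k+2} / ((k - 3)(k + 4)):
  a_1 = (2)(3)(5/2) / ((1 - 3)(1 + 4)) = 15/(-10) = -3/2
Hence P_3(x) = 5 x^3/2 - 3 x/2.

P_3(x); series = 5 x^3/2 - 3 x/2


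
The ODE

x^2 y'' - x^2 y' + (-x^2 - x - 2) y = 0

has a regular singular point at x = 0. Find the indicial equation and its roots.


Divide by x^2 to reach normal form y'' + P_1(x) y' + P_2(x) y = 0 with P_1(x) = -1 and P_2(x) = -1 - 1/x - 2/x^2.
x = 0 is a singular point because the y-coefficient -1 - 1/x - 2/x^2 has a pole at x = 0.
It is a regular singular point because x P_1(x) = p(x) = -x and x^2 P_2(x) = q(x) = -x^2 - x - 2 are polynomials, hence analytic at x = 0.
p(0) = 0,  q(0) = -2.
Indicial equation: r(r-1) + p(0) r + q(0) = 0, i.e. r^2 + (p(0) - 1) r + q(0) = 0, i.e. r^2 - 1 r - 2 = 0.
Discriminant: (-1)^2 - 4(-2) = 9, so r = (1 ± 3)/2.
Solving: r_1 = 2, r_2 = -1.

indicial: r^2 - 1 r - 2 = 0; roots r_1 = 2, r_2 = -1


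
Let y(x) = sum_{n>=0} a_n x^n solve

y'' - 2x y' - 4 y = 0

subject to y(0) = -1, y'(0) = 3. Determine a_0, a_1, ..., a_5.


Ansatz: y(x) = sum_{n>=0} a_n x^n, so y'(x) = sum_{n>=1} n a_n x^(n-1) and y''(x) = sum_{n>=2} n(n-1) a_n x^(n-2).
Substitute into P(x) y'' + Q(x) y' + R(x) y = 0 with P(x) = 1, Q(x) = -2x, R(x) = -4, and match powers of x.
Initial conditions: a_0 = -1, a_1 = 3.
Setting the coefficient of each power of x to zero and solving order by order (substituting the coefficients already found):
  x^0: 2 a_2 - 4 a_0 = 0  ->  2 a_2 = 4 a_0 = -4  ->  a_2 = -2
  x^1: 6 a_3 - 6 a_1 = 0  ->  6 a_3 = 6 a_1 = 18  ->  a_3 = 3
  x^2: 12 a_4 - 8 a_2 = 0  ->  12 a_4 = 8 a_2 = -16  ->  a_4 = -4/3
  x^3: 20 a_5 - 10 a_3 = 0  ->  20 a_5 = 10 a_3 = 30  ->  a_5 = 3/2
Truncated series: y(x) = -1 + 3 x - 2 x^2 + 3 x^3 - (4/3) x^4 + (3/2) x^5 + O(x^6).

a_0 = -1; a_1 = 3; a_2 = -2; a_3 = 3; a_4 = -4/3; a_5 = 3/2


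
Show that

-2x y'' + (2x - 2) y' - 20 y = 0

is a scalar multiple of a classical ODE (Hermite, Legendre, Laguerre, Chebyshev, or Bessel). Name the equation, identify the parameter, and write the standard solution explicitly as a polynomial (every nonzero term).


All three coefficients share the factor -2; dividing through by -2 gives  x y'' + (1 - x) y' + 10 y = 0.
This matches the Laguerre equation x y'' + (1 - x) y' + n y = 0 with n = 10; the polynomial solution is L_10(x).
With y = sum_k a_k x^k, matching x^k gives (k+1)k a_{k+1} + (k+1) a_{k+1} - k a_k + n a_k = 0, i.e. (k+1)^2 a_{k+1} = (k - n) a_k = (k - 10) a_k. The right side vanishes at k = 10, so the series terminates at degree 10.
Standard normalization L_n(0) = 1 gives a_0 = 1. Work upward with a_{k+1} = (k - 10) a_k / (k+1)^2:
  a_1 = (0 - 10)(1) / 1^2 = -10/1 = -10
  a_2 = (1 - 10)(-10) / 2^2 = 90/4 = 45/2
  a_3 = (2 - 10)(45/2) / 3^2 = -180/9 = -20
  a_4 = (3 - 10)(-20) / 4^2 = 140/16 = 35/4
  a_5 = (4 - 10)(35/4) / 5^2 = (-105/2)/25 = -21/10
  a_6 = (5 - 10)(-21/10) / 6^2 = (21/2)/36 = 7/24
  a_7 = (6 - 10)(7/24) / 7^2 = (-7/6)/49 = -1/42
  a_8 = (7 - 10)(-1/42) / 8^2 = (1/14)/64 = 1/896
  a_9 = (8 - 10)(1/896) / 9^2 = (-1/448)/81 = -1/36288
  a_10 = (9 - 10)(-1/36288) / 10^2 = (1/36288)/100 = 1/3628800
Hence L_10(x) = x^10/3628800 - x^9/36288 + x^8/896 - x^7/42 + 7 x^6/24 - 21 x^5/10 + 35 x^4/4 - 20 x^3 + 45 x^2/2 - 10 x + 1.

L_10(x); series = x^10/3628800 - x^9/36288 + x^8/896 - x^7/42 + 7 x^6/24 - 21 x^5/10 + 35 x^4/4 - 20 x^3 + 45 x^2/2 - 10 x + 1


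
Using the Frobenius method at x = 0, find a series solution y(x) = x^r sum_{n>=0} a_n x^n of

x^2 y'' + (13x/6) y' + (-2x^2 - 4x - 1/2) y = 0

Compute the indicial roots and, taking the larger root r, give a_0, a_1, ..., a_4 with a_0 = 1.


Write in Frobenius form y'' + (p(x)/x) y' + (q(x)/x^2) y = 0:
  p(x) = 13/6,  q(x) = -2x^2 - 4x - 1/2.
Indicial equation: r(r-1) + (13/6) r + (-1/2) = 0 -> roots r_1 = 1/3, r_2 = -3/2.
Take r = r_1 = 1/3. Let y(x) = x^r sum_{n>=0} a_n x^n with a_0 = 1.
Substitute y = x^r sum a_n x^n and match x^{r+n}. The recurrence is
  D(n) a_n - 4 a_{n-1} - 2 a_{n-2} = 0,  where D(n) = (r+n)(r+n-1) + (13/6)(r+n) + (-1/2).
  a_n = [4 a_{n-1} + 2 a_{n-2}] / D(n).
Since the indicial polynomial factors as (r - r_1)(r - r_2), D(n) = (r_1 + n - r_1)(r_1 + n - r_2) = n(n + 11/6).
Evaluating step by step (a_0 = 1):
  n = 1: D(1) = 1(1 + 11/6) = 17/6; numerator = 4(1) = 4; a_1 = (4)/(17/6) = 24/17
  n = 2: D(2) = 2(2 + 11/6) = 23/3; numerator = 4(24/17) + 2(1) = 130/17; a_2 = (130/17)/(23/3) = 390/391
  n = 3: D(3) = 3(3 + 11/6) = 29/2; numerator = 4(390/391) + 2(24/17) = 2664/391; a_3 = (2664/391)/(29/2) = 5328/11339
  n = 4: D(4) = 4(4 + 11/6) = 70/3; numerator = 4(5328/11339) + 2(390/391) = 43932/11339; a_4 = (43932/11339)/(70/3) = 9414/56695

r = 1/3; a_0 = 1; a_1 = 24/17; a_2 = 390/391; a_3 = 5328/11339; a_4 = 9414/56695


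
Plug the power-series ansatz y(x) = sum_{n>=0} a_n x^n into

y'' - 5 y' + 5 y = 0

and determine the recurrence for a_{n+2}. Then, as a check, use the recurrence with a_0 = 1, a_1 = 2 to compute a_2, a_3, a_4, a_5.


Substitute y = sum_n a_n x^n.
y''(x) has coefficient (n+2)(n+1) a_{n+2} at x^n;
-5 y'(x) has coefficient -5 (n+1) a_{n+1} at x^n;
5 y(x) has coefficient 5 a_n at x^n.
Matching x^n: (n+2)(n+1) a_{n+2} - 5 (n+1) a_{n+1} + 5 a_n = 0.
Thus a_{n+2} = [5 (n+1) a_{n+1} - 5 a_n] / ((n+1)(n+2)).

Check with a_0 = 1, a_1 = 2 (apply the recurrence for n = 0, 1, 2, 3): a_0 = 1, a_1 = 2, a_2 = 5/2, a_3 = 5/2, a_4 = 25/12, a_5 = 35/24.

a_(n+2) = [5 (n+1) a_(n+1) - 5 a_n] / ((n+1)(n+2)); check: a_0 = 1, a_1 = 2, a_2 = 5/2, a_3 = 5/2, a_4 = 25/12, a_5 = 35/24


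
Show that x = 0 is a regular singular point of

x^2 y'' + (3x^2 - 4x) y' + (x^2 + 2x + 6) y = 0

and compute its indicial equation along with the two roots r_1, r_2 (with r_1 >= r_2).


Divide by x^2 to reach normal form y'' + P_1(x) y' + P_2(x) y = 0 with P_1(x) = 3 - 4/x and P_2(x) = 1 + 2/x + 6/x^2.
x = 0 is a singular point because the y'-coefficient 3 - 4/x has a pole at x = 0 and the y-coefficient 1 + 2/x + 6/x^2 has a pole at x = 0.
It is a regular singular point because x P_1(x) = p(x) = 3x - 4 and x^2 P_2(x) = q(x) = x^2 + 2x + 6 are polynomials, hence analytic at x = 0.
p(0) = -4,  q(0) = 6.
Indicial equation: r(r-1) + p(0) r + q(0) = 0, i.e. r^2 + (p(0) - 1) r + q(0) = 0, i.e. r^2 - 5 r + 6 = 0.
Discriminant: (-5)^2 - 4(6) = 1, so r = (5 ± 1)/2.
Solving: r_1 = 3, r_2 = 2.

indicial: r^2 - 5 r + 6 = 0; roots r_1 = 3, r_2 = 2


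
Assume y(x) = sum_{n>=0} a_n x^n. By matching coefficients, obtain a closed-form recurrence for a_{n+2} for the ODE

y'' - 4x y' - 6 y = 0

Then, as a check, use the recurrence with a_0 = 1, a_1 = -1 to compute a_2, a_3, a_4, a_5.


Substitute y = sum_n a_n x^n.
y''(x) has coefficient (n+2)(n+1) a_{n+2} at x^n;
-4 x y'(x) has coefficient -4 n a_n at x^n (shift);
-6 y(x) has coefficient -6 a_n at x^n.
Matching x^n: (n+2)(n+1) a_{n+2} + (-4n - 6) a_n = 0.
Thus a_{n+2} = (4n + 6) / ((n+1)(n+2)) * a_n.

Check with a_0 = 1, a_1 = -1 (apply the recurrence for n = 0, 1, 2, 3): a_0 = 1, a_1 = -1, a_2 = 3, a_3 = -5/3, a_4 = 7/2, a_5 = -3/2.

a_(n+2) = (4n + 6) / ((n+1)(n+2)) * a_n; check: a_0 = 1, a_1 = -1, a_2 = 3, a_3 = -5/3, a_4 = 7/2, a_5 = -3/2


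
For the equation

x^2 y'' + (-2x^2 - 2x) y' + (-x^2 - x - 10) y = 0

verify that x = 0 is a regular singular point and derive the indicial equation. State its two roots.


Divide by x^2 to reach normal form y'' + P_1(x) y' + P_2(x) y = 0 with P_1(x) = -2 - 2/x and P_2(x) = -1 - 1/x - 10/x^2.
x = 0 is a singular point because the y'-coefficient -2 - 2/x has a pole at x = 0 and the y-coefficient -1 - 1/x - 10/x^2 has a pole at x = 0.
It is a regular singular point because x P_1(x) = p(x) = -2x - 2 and x^2 P_2(x) = q(x) = -x^2 - x - 10 are polynomials, hence analytic at x = 0.
p(0) = -2,  q(0) = -10.
Indicial equation: r(r-1) + p(0) r + q(0) = 0, i.e. r^2 + (p(0) - 1) r + q(0) = 0, i.e. r^2 - 3 r - 10 = 0.
Discriminant: (-3)^2 - 4(-10) = 49, so r = (3 ± 7)/2.
Solving: r_1 = 5, r_2 = -2.

indicial: r^2 - 3 r - 10 = 0; roots r_1 = 5, r_2 = -2


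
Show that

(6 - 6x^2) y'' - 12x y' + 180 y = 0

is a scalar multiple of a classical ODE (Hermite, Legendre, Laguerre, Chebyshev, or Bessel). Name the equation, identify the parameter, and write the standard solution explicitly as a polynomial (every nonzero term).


All three coefficients share the factor 6; dividing through by 6 gives  (1 - x^2) y'' - 2x y' + 30 y = 0.
This matches the Legendre equation (1 - x^2) y'' - 2x y' + n(n+1) y = 0 (note the -2x y' term) with n(n+1) = 30, so n = 5; the polynomial solution is P_5(x).
With y = sum_k a_k x^k, matching x^k gives (k+2)(k+1) a_{k+2} = [k(k+1) - n(n+1)] a_k = (k - 5)(k + 6) a_k. The right side vanishes at k = 5, so the series with the parity of 5 terminates at degree 5.
Standard normalization (P_n(1) = 1): leading coefficient (2n)!/(2^n (n!)^2) = 3628800/(32*14400) = 63/8, so a_5 = 63/8. Work downward with a_k = (k+1)(k+2) a_{k+2} / ((k - 5)(k + 6)):
  a_3 = (4)(5)(63/8) / ((3 - 5)(3 + 6)) = (315/2)/(-18) = -35/4
  a_1 = (2)(3)(-35/4) / ((1 - 5)(1 + 6)) = (-105/2)/(-28) = 15/8
Hence P_5(x) = 63 x^5/8 - 35 x^3/4 + 15 x/8.

P_5(x); series = 63 x^5/8 - 35 x^3/4 + 15 x/8


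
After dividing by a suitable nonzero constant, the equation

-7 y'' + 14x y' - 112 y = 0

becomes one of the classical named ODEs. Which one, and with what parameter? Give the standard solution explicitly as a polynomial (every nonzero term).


All three coefficients share the factor -7; dividing through by -7 gives  y'' - 2x y' + 16 y = 0.
This matches the Hermite equation y'' - 2x y' + 2n y = 0 with 2n = 16, so n = 8; the polynomial solution is H_8(x).
With y = sum_k a_k x^k, matching x^k gives (k+2)(k+1) a_{k+2} = 2(k - n) a_k = 2(k - 8) a_k. The right side vanishes at k = 8, so the series with the parity of 8 terminates at degree 8.
Standard normalization: leading coefficient of H_n is 2^n, so a_8 = 2^8 = 256. Work downward with a_k = (k+1)(k+2) a_{k+2} / (2(k - n)):
  a_6 = (7)(8)(256) / (2(6 - 8)) = 14336/(-4) = -3584
  a_4 = (5)(6)(-3584) / (2(4 - 8)) = -107520/(-8) = 13440
  a_2 = (3)(4)(13440) / (2(2 - 8)) = 161280/(-12) = -13440
  a_0 = (1)(2)(-13440) / (2(0 - 8)) = -26880/(-16) = 1680
Hence H_8(x) = 256 x^8 - 3584 x^6 + 13440 x^4 - 13440 x^2 + 1680.

H_8(x); series = 256 x^8 - 3584 x^6 + 13440 x^4 - 13440 x^2 + 1680


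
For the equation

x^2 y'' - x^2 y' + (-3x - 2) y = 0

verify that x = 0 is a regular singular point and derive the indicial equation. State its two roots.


Divide by x^2 to reach normal form y'' + P_1(x) y' + P_2(x) y = 0 with P_1(x) = -1 and P_2(x) = -3/x - 2/x^2.
x = 0 is a singular point because the y-coefficient -3/x - 2/x^2 has a pole at x = 0.
It is a regular singular point because x P_1(x) = p(x) = -x and x^2 P_2(x) = q(x) = -3x - 2 are polynomials, hence analytic at x = 0.
p(0) = 0,  q(0) = -2.
Indicial equation: r(r-1) + p(0) r + q(0) = 0, i.e. r^2 + (p(0) - 1) r + q(0) = 0, i.e. r^2 - 1 r - 2 = 0.
Discriminant: (-1)^2 - 4(-2) = 9, so r = (1 ± 3)/2.
Solving: r_1 = 2, r_2 = -1.

indicial: r^2 - 1 r - 2 = 0; roots r_1 = 2, r_2 = -1


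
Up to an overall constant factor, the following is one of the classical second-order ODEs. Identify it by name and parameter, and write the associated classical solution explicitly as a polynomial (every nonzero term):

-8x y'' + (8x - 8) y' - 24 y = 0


All three coefficients share the factor -8; dividing through by -8 gives  x y'' + (1 - x) y' + 3 y = 0.
This matches the Laguerre equation x y'' + (1 - x) y' + n y = 0 with n = 3; the polynomial solution is L_3(x).
With y = sum_k a_k x^k, matching x^k gives (k+1)k a_{k+1} + (k+1) a_{k+1} - k a_k + n a_k = 0, i.e. (k+1)^2 a_{k+1} = (k - n) a_k = (k - 3) a_k. The right side vanishes at k = 3, so the series terminates at degree 3.
Standard normalization L_n(0) = 1 gives a_0 = 1. Work upward with a_{k+1} = (k - 3) a_k / (k+1)^2:
  a_1 = (0 - 3)(1) / 1^2 = -3/1 = -3
  a_2 = (1 - 3)(-3) / 2^2 = 6/4 = 3/2
  a_3 = (2 - 3)(3/2) / 3^2 = (-3/2)/9 = -1/6
Hence L_3(x) = -x^3/6 + 3 x^2/2 - 3 x + 1.

L_3(x); series = -x^3/6 + 3 x^2/2 - 3 x + 1


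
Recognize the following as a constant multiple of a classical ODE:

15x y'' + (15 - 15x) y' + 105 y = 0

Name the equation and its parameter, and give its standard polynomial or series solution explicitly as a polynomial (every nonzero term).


All three coefficients share the factor 15; dividing through by 15 gives  x y'' + (1 - x) y' + 7 y = 0.
This matches the Laguerre equation x y'' + (1 - x) y' + n y = 0 with n = 7; the polynomial solution is L_7(x).
With y = sum_k a_k x^k, matching x^k gives (k+1)k a_{k+1} + (k+1) a_{k+1} - k a_k + n a_k = 0, i.e. (k+1)^2 a_{k+1} = (k - n) a_k = (k - 7) a_k. The right side vanishes at k = 7, so the series terminates at degree 7.
Standard normalization L_n(0) = 1 gives a_0 = 1. Work upward with a_{k+1} = (k - 7) a_k / (k+1)^2:
  a_1 = (0 - 7)(1) / 1^2 = -7/1 = -7
  a_2 = (1 - 7)(-7) / 2^2 = 42/4 = 21/2
  a_3 = (2 - 7)(21/2) / 3^2 = (-105/2)/9 = -35/6
  a_4 = (3 - 7)(-35/6) / 4^2 = (70/3)/16 = 35/24
  a_5 = (4 - 7)(35/24) / 5^2 = (-35/8)/25 = -7/40
  a_6 = (5 - 7)(-7/40) / 6^2 = (7/20)/36 = 7/720
  a_7 = (6 - 7)(7/720) / 7^2 = (-7/720)/49 = -1/5040
Hence L_7(x) = -x^7/5040 + 7 x^6/720 - 7 x^5/40 + 35 x^4/24 - 35 x^3/6 + 21 x^2/2 - 7 x + 1.

L_7(x); series = -x^7/5040 + 7 x^6/720 - 7 x^5/40 + 35 x^4/24 - 35 x^3/6 + 21 x^2/2 - 7 x + 1


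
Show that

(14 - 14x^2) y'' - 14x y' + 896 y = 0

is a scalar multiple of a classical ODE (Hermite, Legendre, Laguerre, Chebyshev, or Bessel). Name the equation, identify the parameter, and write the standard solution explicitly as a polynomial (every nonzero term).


All three coefficients share the factor 14; dividing through by 14 gives  (1 - x^2) y'' - x y' + 64 y = 0.
This matches the Chebyshev equation (1 - x^2) y'' - x y' + n^2 y = 0 (note the -x y' term, not -2x y') with n^2 = 64, so n = 8; the polynomial solution is T_8(x).
With y = sum_k a_k x^k, matching x^k gives (k+2)(k+1) a_{k+2} = (k^2 - n^2) a_k = (k - 8)(k + 8) a_k. The right side vanishes at k = 8, so the series with the parity of 8 terminates at degree 8.
Standard normalization: leading coefficient of T_n is 2^(n-1), so a_8 = 2^7 = 128. Work downward with a_k = (k+1)(k+2) a_{k+2} / ((k - 8)(k + 8)):
  a_6 = (7)(8)(128) / ((6 - 8)(6 + 8)) = 7168/(-28) = -256
  a_4 = (5)(6)(-256) / ((4 - 8)(4 + 8)) = -7680/(-48) = 160
  a_2 = (3)(4)(160) / ((2 - 8)(2 + 8)) = 1920/(-60) = -32
  a_0 = (1)(2)(-32) / ((0 - 8)(0 + 8)) = -64/(-64) = 1
Hence T_8(x) = 128 x^8 - 256 x^6 + 160 x^4 - 32 x^2 + 1.

T_8(x); series = 128 x^8 - 256 x^6 + 160 x^4 - 32 x^2 + 1


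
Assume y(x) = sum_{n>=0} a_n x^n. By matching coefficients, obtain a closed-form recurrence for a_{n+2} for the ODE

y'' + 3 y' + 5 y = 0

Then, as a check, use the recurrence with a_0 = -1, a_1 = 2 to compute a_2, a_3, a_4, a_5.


Substitute y = sum_n a_n x^n.
y''(x) has coefficient (n+2)(n+1) a_{n+2} at x^n;
3 y'(x) has coefficient 3 (n+1) a_{n+1} at x^n;
5 y(x) has coefficient 5 a_n at x^n.
Matching x^n: (n+2)(n+1) a_{n+2} + 3 (n+1) a_{n+1} + 5 a_n = 0.
Thus a_{n+2} = [-3 (n+1) a_{n+1} - 5 a_n] / ((n+1)(n+2)).

Check with a_0 = -1, a_1 = 2 (apply the recurrence for n = 0, 1, 2, 3): a_0 = -1, a_1 = 2, a_2 = -1/2, a_3 = -7/6, a_4 = 13/12, a_5 = -43/120.

a_(n+2) = [-3 (n+1) a_(n+1) - 5 a_n] / ((n+1)(n+2)); check: a_0 = -1, a_1 = 2, a_2 = -1/2, a_3 = -7/6, a_4 = 13/12, a_5 = -43/120


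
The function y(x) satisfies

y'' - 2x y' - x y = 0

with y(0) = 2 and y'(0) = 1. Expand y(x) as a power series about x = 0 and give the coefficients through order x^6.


Ansatz: y(x) = sum_{n>=0} a_n x^n, so y'(x) = sum_{n>=1} n a_n x^(n-1) and y''(x) = sum_{n>=2} n(n-1) a_n x^(n-2).
Substitute into P(x) y'' + Q(x) y' + R(x) y = 0 with P(x) = 1, Q(x) = -2x, R(x) = -x, and match powers of x.
Initial conditions: a_0 = 2, a_1 = 1.
Setting the coefficient of each power of x to zero and solving order by order (substituting the coefficients already found):
  x^0: 2 a_2 = 0  ->  a_2 = 0
  x^1: 6 a_3 - 2 a_1 - a_0 = 0  ->  6 a_3 = 2 a_1 + a_0 = 4  ->  a_3 = 2/3
  x^2: 12 a_4 - 4 a_2 - a_1 = 0  ->  12 a_4 = 4 a_2 + a_1 = 1  ->  a_4 = 1/12
  x^3: 20 a_5 - 6 a_3 - a_2 = 0  ->  20 a_5 = 6 a_3 + a_2 = 4  ->  a_5 = 1/5
  x^4: 30 a_6 - 8 a_4 - a_3 = 0  ->  30 a_6 = 8 a_4 + a_3 = 4/3  ->  a_6 = 2/45
Truncated series: y(x) = 2 + x + (2/3) x^3 + (1/12) x^4 + (1/5) x^5 + (2/45) x^6 + O(x^7).

a_0 = 2; a_1 = 1; a_2 = 0; a_3 = 2/3; a_4 = 1/12; a_5 = 1/5; a_6 = 2/45


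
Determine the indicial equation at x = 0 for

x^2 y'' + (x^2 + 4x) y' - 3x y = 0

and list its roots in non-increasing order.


Divide by x^2 to reach normal form y'' + P_1(x) y' + P_2(x) y = 0 with P_1(x) = 1 + 4/x and P_2(x) = -3/x.
x = 0 is a singular point because the y'-coefficient 1 + 4/x has a pole at x = 0 and the y-coefficient -3/x has a pole at x = 0.
It is a regular singular point because x P_1(x) = p(x) = x + 4 and x^2 P_2(x) = q(x) = -3x are polynomials, hence analytic at x = 0.
p(0) = 4,  q(0) = 0.
Indicial equation: r(r-1) + p(0) r + q(0) = 0, i.e. r^2 + (p(0) - 1) r + q(0) = 0, i.e. r^2 + 3 r = 0.
Discriminant: (3)^2 - 4(0) = 9, so r = (-3 ± 3)/2.
Solving: r_1 = 0, r_2 = -3.

indicial: r^2 + 3 r = 0; roots r_1 = 0, r_2 = -3


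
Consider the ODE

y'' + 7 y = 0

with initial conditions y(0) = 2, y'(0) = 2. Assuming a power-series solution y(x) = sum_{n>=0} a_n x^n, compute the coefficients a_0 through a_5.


Ansatz: y(x) = sum_{n>=0} a_n x^n, so y'(x) = sum_{n>=1} n a_n x^(n-1) and y''(x) = sum_{n>=2} n(n-1) a_n x^(n-2).
Substitute into P(x) y'' + Q(x) y' + R(x) y = 0 with P(x) = 1, Q(x) = 0, R(x) = 7, and match powers of x.
Initial conditions: a_0 = 2, a_1 = 2.
Setting the coefficient of each power of x to zero and solving order by order (substituting the coefficients already found):
  x^0: 2 a_2 + 7 a_0 = 0  ->  2 a_2 = -7 a_0 = -14  ->  a_2 = -7
  x^1: 6 a_3 + 7 a_1 = 0  ->  6 a_3 = -7 a_1 = -14  ->  a_3 = -7/3
  x^2: 12 a_4 + 7 a_2 = 0  ->  12 a_4 = -7 a_2 = 49  ->  a_4 = 49/12
  x^3: 20 a_5 + 7 a_3 = 0  ->  20 a_5 = -7 a_3 = 49/3  ->  a_5 = 49/60
Truncated series: y(x) = 2 + 2 x - 7 x^2 - (7/3) x^3 + (49/12) x^4 + (49/60) x^5 + O(x^6).

a_0 = 2; a_1 = 2; a_2 = -7; a_3 = -7/3; a_4 = 49/12; a_5 = 49/60


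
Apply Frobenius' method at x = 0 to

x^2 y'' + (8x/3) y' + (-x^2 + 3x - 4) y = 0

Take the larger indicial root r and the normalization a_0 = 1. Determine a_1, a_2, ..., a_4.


Write in Frobenius form y'' + (p(x)/x) y' + (q(x)/x^2) y = 0:
  p(x) = 8/3,  q(x) = -x^2 + 3x - 4.
Indicial equation: r(r-1) + (8/3) r + (-4) = 0 -> roots r_1 = 4/3, r_2 = -3.
Take r = r_1 = 4/3. Let y(x) = x^r sum_{n>=0} a_n x^n with a_0 = 1.
Substitute y = x^r sum a_n x^n and match x^{r+n}. The recurrence is
  D(n) a_n + 3 a_{n-1} - 1 a_{n-2} = 0,  where D(n) = (r+n)(r+n-1) + (8/3)(r+n) + (-4).
  a_n = [-3 a_{n-1} + 1 a_{n-2}] / D(n).
Since the indicial polynomial factors as (r - r_1)(r - r_2), D(n) = (r_1 + n - r_1)(r_1 + n - r_2) = n(n + 13/3).
Evaluating step by step (a_0 = 1):
  n = 1: D(1) = 1(1 + 13/3) = 16/3; numerator = -3(1) = -3; a_1 = (-3)/(16/3) = -9/16
  n = 2: D(2) = 2(2 + 13/3) = 38/3; numerator = -3(-9/16) + 1(1) = 43/16; a_2 = (43/16)/(38/3) = 129/608
  n = 3: D(3) = 3(3 + 13/3) = 22; numerator = -3(129/608) + 1(-9/16) = -729/608; a_3 = (-729/608)/(22) = -729/13376
  n = 4: D(4) = 4(4 + 13/3) = 100/3; numerator = -3(-729/13376) + 1(129/608) = 5025/13376; a_4 = (5025/13376)/(100/3) = 603/53504

r = 4/3; a_0 = 1; a_1 = -9/16; a_2 = 129/608; a_3 = -729/13376; a_4 = 603/53504


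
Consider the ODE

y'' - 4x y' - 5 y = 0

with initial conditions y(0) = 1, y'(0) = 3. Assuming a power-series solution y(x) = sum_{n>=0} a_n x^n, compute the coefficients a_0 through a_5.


Ansatz: y(x) = sum_{n>=0} a_n x^n, so y'(x) = sum_{n>=1} n a_n x^(n-1) and y''(x) = sum_{n>=2} n(n-1) a_n x^(n-2).
Substitute into P(x) y'' + Q(x) y' + R(x) y = 0 with P(x) = 1, Q(x) = -4x, R(x) = -5, and match powers of x.
Initial conditions: a_0 = 1, a_1 = 3.
Setting the coefficient of each power of x to zero and solving order by order (substituting the coefficients already found):
  x^0: 2 a_2 - 5 a_0 = 0  ->  2 a_2 = 5 a_0 = 5  ->  a_2 = 5/2
  x^1: 6 a_3 - 9 a_1 = 0  ->  6 a_3 = 9 a_1 = 27  ->  a_3 = 9/2
  x^2: 12 a_4 - 13 a_2 = 0  ->  12 a_4 = 13 a_2 = 65/2  ->  a_4 = 65/24
  x^3: 20 a_5 - 17 a_3 = 0  ->  20 a_5 = 17 a_3 = 153/2  ->  a_5 = 153/40
Truncated series: y(x) = 1 + 3 x + (5/2) x^2 + (9/2) x^3 + (65/24) x^4 + (153/40) x^5 + O(x^6).

a_0 = 1; a_1 = 3; a_2 = 5/2; a_3 = 9/2; a_4 = 65/24; a_5 = 153/40


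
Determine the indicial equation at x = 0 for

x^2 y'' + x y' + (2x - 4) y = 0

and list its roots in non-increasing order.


Divide by x^2 to reach normal form y'' + P_1(x) y' + P_2(x) y = 0 with P_1(x) = 1/x and P_2(x) = 2/x - 4/x^2.
x = 0 is a singular point because the y'-coefficient 1/x has a pole at x = 0 and the y-coefficient 2/x - 4/x^2 has a pole at x = 0.
It is a regular singular point because x P_1(x) = p(x) = 1 and x^2 P_2(x) = q(x) = 2x - 4 are polynomials, hence analytic at x = 0.
p(0) = 1,  q(0) = -4.
Indicial equation: r(r-1) + p(0) r + q(0) = 0, i.e. r^2 + (p(0) - 1) r + q(0) = 0, i.e. r^2 - 4 = 0.
Discriminant: (0)^2 - 4(-4) = 16, so r = (0 ± 4)/2.
Solving: r_1 = 2, r_2 = -2.

indicial: r^2 - 4 = 0; roots r_1 = 2, r_2 = -2
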